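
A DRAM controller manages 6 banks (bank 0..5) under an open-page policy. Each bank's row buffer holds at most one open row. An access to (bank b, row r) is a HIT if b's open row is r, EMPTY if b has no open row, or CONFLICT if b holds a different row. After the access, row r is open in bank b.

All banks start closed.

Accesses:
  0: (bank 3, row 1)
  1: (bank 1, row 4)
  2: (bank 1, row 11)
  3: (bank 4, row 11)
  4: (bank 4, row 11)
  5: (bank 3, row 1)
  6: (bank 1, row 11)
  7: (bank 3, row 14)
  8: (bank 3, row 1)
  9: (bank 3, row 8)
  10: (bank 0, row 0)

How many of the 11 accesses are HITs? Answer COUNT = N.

0: bank 3 row 1 — prev None → EMPTY
1: bank 1 row 4 — prev None → EMPTY
2: bank 1 row 11 — prev 4 → CONFLICT
3: bank 4 row 11 — prev None → EMPTY
4: bank 4 row 11 — prev 11 → HIT
5: bank 3 row 1 — prev 1 → HIT
6: bank 1 row 11 — prev 11 → HIT
7: bank 3 row 14 — prev 1 → CONFLICT
8: bank 3 row 1 — prev 14 → CONFLICT
9: bank 3 row 8 — prev 1 → CONFLICT
10: bank 0 row 0 — prev None → EMPTY

COUNT = 3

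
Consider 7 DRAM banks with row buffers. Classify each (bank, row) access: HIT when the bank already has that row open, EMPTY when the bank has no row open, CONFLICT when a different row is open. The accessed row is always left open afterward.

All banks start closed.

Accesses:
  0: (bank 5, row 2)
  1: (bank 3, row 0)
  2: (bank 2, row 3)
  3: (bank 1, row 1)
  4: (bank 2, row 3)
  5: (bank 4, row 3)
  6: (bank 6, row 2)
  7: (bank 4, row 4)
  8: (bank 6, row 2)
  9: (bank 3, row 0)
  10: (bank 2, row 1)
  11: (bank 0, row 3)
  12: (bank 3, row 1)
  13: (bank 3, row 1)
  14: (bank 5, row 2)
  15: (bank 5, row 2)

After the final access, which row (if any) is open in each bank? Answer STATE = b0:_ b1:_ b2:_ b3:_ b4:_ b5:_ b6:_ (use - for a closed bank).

step 0: bank5 None->2 [EMPTY]
step 1: bank3 None->0 [EMPTY]
step 2: bank2 None->3 [EMPTY]
step 3: bank1 None->1 [EMPTY]
step 4: bank2 3->3 [HIT]
step 5: bank4 None->3 [EMPTY]
step 6: bank6 None->2 [EMPTY]
step 7: bank4 3->4 [CONFLICT]
step 8: bank6 2->2 [HIT]
step 9: bank3 0->0 [HIT]
step 10: bank2 3->1 [CONFLICT]
step 11: bank0 None->3 [EMPTY]
step 12: bank3 0->1 [CONFLICT]
step 13: bank3 1->1 [HIT]
step 14: bank5 2->2 [HIT]
step 15: bank5 2->2 [HIT]

STATE = b0:3 b1:1 b2:1 b3:1 b4:4 b5:2 b6:2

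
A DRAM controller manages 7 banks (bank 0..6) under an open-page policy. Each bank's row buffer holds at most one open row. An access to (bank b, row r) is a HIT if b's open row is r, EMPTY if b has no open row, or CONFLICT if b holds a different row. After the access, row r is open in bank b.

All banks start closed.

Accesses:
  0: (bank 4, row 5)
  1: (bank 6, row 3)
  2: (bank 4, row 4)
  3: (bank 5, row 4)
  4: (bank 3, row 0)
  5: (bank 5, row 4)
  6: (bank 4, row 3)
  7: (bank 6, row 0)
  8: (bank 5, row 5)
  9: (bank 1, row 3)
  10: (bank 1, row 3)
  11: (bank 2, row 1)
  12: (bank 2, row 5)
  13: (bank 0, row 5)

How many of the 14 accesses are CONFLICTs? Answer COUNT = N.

  [0] b4 r5: no row ⇒ E
  [1] b6 r3: no row ⇒ E
  [2] b4 r4: had r5 ⇒ C
  [3] b5 r4: no row ⇒ E
  [4] b3 r0: no row ⇒ E
  [5] b5 r4: had r4 ⇒ H
  [6] b4 r3: had r4 ⇒ C
  [7] b6 r0: had r3 ⇒ C
  [8] b5 r5: had r4 ⇒ C
  [9] b1 r3: no row ⇒ E
  [10] b1 r3: had r3 ⇒ H
  [11] b2 r1: no row ⇒ E
  [12] b2 r5: had r1 ⇒ C
  [13] b0 r5: no row ⇒ E

COUNT = 5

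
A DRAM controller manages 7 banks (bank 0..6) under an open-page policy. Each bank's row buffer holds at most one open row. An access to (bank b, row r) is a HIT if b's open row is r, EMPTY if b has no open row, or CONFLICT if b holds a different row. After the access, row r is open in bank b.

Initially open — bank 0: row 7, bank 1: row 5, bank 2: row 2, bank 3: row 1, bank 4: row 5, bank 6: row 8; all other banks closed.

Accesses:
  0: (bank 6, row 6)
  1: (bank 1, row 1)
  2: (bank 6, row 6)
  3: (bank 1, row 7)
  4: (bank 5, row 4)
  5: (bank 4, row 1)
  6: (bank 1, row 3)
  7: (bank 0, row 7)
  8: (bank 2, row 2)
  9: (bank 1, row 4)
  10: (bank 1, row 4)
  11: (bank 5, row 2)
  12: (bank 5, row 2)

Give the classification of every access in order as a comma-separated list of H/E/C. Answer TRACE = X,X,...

TRACE = C,C,H,C,E,C,C,H,H,C,H,C,H

0: bank 6 row 6 — prev 8 → CONFLICT
1: bank 1 row 1 — prev 5 → CONFLICT
2: bank 6 row 6 — prev 6 → HIT
3: bank 1 row 7 — prev 1 → CONFLICT
4: bank 5 row 4 — prev None → EMPTY
5: bank 4 row 1 — prev 5 → CONFLICT
6: bank 1 row 3 — prev 7 → CONFLICT
7: bank 0 row 7 — prev 7 → HIT
8: bank 2 row 2 — prev 2 → HIT
9: bank 1 row 4 — prev 3 → CONFLICT
10: bank 1 row 4 — prev 4 → HIT
11: bank 5 row 2 — prev 4 → CONFLICT
12: bank 5 row 2 — prev 2 → HIT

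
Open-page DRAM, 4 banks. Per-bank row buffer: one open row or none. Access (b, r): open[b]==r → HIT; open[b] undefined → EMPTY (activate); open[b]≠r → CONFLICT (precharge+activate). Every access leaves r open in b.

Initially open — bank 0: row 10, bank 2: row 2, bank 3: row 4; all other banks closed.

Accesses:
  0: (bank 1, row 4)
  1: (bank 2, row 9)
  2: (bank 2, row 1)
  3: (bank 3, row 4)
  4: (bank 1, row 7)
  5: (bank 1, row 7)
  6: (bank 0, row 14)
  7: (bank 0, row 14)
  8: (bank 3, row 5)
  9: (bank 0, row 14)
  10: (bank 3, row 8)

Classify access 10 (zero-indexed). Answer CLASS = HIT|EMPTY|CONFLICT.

CLASS = CONFLICT

  [0] b1 r4: no row ⇒ E
  [1] b2 r9: had r2 ⇒ C
  [2] b2 r1: had r9 ⇒ C
  [3] b3 r4: had r4 ⇒ H
  [4] b1 r7: had r4 ⇒ C
  [5] b1 r7: had r7 ⇒ H
  [6] b0 r14: had r10 ⇒ C
  [7] b0 r14: had r14 ⇒ H
  [8] b3 r5: had r4 ⇒ C
  [9] b0 r14: had r14 ⇒ H
  [10] b3 r8: had r5 ⇒ C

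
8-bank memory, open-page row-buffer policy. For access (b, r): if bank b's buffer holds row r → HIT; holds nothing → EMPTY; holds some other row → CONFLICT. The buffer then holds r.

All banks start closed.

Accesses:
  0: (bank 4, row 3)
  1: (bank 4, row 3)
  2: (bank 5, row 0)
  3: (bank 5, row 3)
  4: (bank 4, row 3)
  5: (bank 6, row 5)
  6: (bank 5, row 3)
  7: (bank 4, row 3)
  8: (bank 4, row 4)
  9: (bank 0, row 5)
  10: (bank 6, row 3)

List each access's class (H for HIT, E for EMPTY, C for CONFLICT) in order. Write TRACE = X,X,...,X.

#0 (4,3) E
#1 (4,3) H  (was 3)
#2 (5,0) E
#3 (5,3) C  (was 0)
#4 (4,3) H  (was 3)
#5 (6,5) E
#6 (5,3) H  (was 3)
#7 (4,3) H  (was 3)
#8 (4,4) C  (was 3)
#9 (0,5) E
#10 (6,3) C  (was 5)

TRACE = E,H,E,C,H,E,H,H,C,E,C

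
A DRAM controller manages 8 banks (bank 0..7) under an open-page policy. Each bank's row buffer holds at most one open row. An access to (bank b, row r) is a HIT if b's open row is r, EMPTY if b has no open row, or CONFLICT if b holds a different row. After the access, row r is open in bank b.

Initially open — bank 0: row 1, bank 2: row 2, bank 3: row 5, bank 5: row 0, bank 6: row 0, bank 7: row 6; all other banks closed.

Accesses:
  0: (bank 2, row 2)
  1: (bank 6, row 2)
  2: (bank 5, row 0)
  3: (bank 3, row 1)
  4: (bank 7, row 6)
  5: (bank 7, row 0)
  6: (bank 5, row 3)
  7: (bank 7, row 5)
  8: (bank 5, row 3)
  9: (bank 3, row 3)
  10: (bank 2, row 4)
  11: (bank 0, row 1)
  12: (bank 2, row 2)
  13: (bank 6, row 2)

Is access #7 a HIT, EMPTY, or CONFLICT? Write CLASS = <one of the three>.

CLASS = CONFLICT

#0 (2,2) H  (was 2)
#1 (6,2) C  (was 0)
#2 (5,0) H  (was 0)
#3 (3,1) C  (was 5)
#4 (7,6) H  (was 6)
#5 (7,0) C  (was 6)
#6 (5,3) C  (was 0)
#7 (7,5) C  (was 0)
#8 (5,3) H  (was 3)
#9 (3,3) C  (was 1)
#10 (2,4) C  (was 2)
#11 (0,1) H  (was 1)
#12 (2,2) C  (was 4)
#13 (6,2) H  (was 2)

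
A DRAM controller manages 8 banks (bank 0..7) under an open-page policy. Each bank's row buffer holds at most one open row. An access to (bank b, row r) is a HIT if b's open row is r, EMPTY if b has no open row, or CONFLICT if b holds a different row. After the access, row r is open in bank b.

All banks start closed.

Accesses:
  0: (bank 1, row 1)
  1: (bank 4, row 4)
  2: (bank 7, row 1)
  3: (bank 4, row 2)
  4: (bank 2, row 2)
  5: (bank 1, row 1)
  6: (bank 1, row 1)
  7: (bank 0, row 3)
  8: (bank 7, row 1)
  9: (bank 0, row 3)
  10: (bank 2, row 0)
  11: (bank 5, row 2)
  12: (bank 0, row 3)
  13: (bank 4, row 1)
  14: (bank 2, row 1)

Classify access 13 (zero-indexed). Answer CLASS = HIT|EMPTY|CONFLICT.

CLASS = CONFLICT

  [0] b1 r1: no row ⇒ E
  [1] b4 r4: no row ⇒ E
  [2] b7 r1: no row ⇒ E
  [3] b4 r2: had r4 ⇒ C
  [4] b2 r2: no row ⇒ E
  [5] b1 r1: had r1 ⇒ H
  [6] b1 r1: had r1 ⇒ H
  [7] b0 r3: no row ⇒ E
  [8] b7 r1: had r1 ⇒ H
  [9] b0 r3: had r3 ⇒ H
  [10] b2 r0: had r2 ⇒ C
  [11] b5 r2: no row ⇒ E
  [12] b0 r3: had r3 ⇒ H
  [13] b4 r1: had r2 ⇒ C
  [14] b2 r1: had r0 ⇒ C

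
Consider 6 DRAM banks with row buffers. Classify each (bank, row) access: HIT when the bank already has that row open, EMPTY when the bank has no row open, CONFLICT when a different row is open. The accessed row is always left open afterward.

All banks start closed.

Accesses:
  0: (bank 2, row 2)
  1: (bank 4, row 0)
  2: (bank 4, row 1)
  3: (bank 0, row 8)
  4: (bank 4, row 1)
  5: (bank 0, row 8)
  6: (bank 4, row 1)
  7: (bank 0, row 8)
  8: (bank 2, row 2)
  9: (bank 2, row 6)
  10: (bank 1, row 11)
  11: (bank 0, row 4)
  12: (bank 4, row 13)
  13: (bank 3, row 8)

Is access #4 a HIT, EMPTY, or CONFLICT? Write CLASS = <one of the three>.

step 0: bank2 None->2 [EMPTY]
step 1: bank4 None->0 [EMPTY]
step 2: bank4 0->1 [CONFLICT]
step 3: bank0 None->8 [EMPTY]
step 4: bank4 1->1 [HIT]
step 5: bank0 8->8 [HIT]
step 6: bank4 1->1 [HIT]
step 7: bank0 8->8 [HIT]
step 8: bank2 2->2 [HIT]
step 9: bank2 2->6 [CONFLICT]
step 10: bank1 None->11 [EMPTY]
step 11: bank0 8->4 [CONFLICT]
step 12: bank4 1->13 [CONFLICT]
step 13: bank3 None->8 [EMPTY]

CLASS = HIT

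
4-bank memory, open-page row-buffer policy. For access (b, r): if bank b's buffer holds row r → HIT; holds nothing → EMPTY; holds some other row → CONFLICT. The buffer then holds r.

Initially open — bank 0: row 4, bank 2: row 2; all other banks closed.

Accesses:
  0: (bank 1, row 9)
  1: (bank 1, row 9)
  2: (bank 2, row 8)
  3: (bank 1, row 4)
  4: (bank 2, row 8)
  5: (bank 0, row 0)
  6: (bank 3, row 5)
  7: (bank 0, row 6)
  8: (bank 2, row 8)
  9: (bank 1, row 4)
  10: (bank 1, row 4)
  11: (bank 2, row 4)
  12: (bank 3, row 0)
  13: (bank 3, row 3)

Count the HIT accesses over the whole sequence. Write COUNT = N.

step 0: bank1 None->9 [EMPTY]
step 1: bank1 9->9 [HIT]
step 2: bank2 2->8 [CONFLICT]
step 3: bank1 9->4 [CONFLICT]
step 4: bank2 8->8 [HIT]
step 5: bank0 4->0 [CONFLICT]
step 6: bank3 None->5 [EMPTY]
step 7: bank0 0->6 [CONFLICT]
step 8: bank2 8->8 [HIT]
step 9: bank1 4->4 [HIT]
step 10: bank1 4->4 [HIT]
step 11: bank2 8->4 [CONFLICT]
step 12: bank3 5->0 [CONFLICT]
step 13: bank3 0->3 [CONFLICT]

COUNT = 5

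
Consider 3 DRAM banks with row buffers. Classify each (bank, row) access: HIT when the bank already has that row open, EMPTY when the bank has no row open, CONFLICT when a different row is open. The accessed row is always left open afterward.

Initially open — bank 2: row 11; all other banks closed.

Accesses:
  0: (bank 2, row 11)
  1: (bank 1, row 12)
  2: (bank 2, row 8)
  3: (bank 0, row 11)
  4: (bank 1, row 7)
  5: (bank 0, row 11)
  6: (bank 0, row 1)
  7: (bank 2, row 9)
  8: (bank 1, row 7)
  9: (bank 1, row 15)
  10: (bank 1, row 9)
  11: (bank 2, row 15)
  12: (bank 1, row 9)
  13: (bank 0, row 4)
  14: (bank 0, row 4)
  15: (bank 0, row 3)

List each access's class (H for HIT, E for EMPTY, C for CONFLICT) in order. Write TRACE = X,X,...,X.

TRACE = H,E,C,E,C,H,C,C,H,C,C,C,H,C,H,C

0: bank 2 row 11 — prev 11 → HIT
1: bank 1 row 12 — prev None → EMPTY
2: bank 2 row 8 — prev 11 → CONFLICT
3: bank 0 row 11 — prev None → EMPTY
4: bank 1 row 7 — prev 12 → CONFLICT
5: bank 0 row 11 — prev 11 → HIT
6: bank 0 row 1 — prev 11 → CONFLICT
7: bank 2 row 9 — prev 8 → CONFLICT
8: bank 1 row 7 — prev 7 → HIT
9: bank 1 row 15 — prev 7 → CONFLICT
10: bank 1 row 9 — prev 15 → CONFLICT
11: bank 2 row 15 — prev 9 → CONFLICT
12: bank 1 row 9 — prev 9 → HIT
13: bank 0 row 4 — prev 1 → CONFLICT
14: bank 0 row 4 — prev 4 → HIT
15: bank 0 row 3 — prev 4 → CONFLICT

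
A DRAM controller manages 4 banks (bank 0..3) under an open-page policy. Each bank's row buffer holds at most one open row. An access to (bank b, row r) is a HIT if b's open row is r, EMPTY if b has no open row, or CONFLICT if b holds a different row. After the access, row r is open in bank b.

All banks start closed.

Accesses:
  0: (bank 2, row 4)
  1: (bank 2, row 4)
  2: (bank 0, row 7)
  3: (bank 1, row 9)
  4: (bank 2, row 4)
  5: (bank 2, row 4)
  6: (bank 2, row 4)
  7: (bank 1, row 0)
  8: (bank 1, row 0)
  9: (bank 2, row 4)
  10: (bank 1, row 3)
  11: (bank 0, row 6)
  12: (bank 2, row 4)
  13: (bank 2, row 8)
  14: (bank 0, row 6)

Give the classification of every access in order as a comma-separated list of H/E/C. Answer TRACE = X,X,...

step 0: bank2 None->4 [EMPTY]
step 1: bank2 4->4 [HIT]
step 2: bank0 None->7 [EMPTY]
step 3: bank1 None->9 [EMPTY]
step 4: bank2 4->4 [HIT]
step 5: bank2 4->4 [HIT]
step 6: bank2 4->4 [HIT]
step 7: bank1 9->0 [CONFLICT]
step 8: bank1 0->0 [HIT]
step 9: bank2 4->4 [HIT]
step 10: bank1 0->3 [CONFLICT]
step 11: bank0 7->6 [CONFLICT]
step 12: bank2 4->4 [HIT]
step 13: bank2 4->8 [CONFLICT]
step 14: bank0 6->6 [HIT]

TRACE = E,H,E,E,H,H,H,C,H,H,C,C,H,C,H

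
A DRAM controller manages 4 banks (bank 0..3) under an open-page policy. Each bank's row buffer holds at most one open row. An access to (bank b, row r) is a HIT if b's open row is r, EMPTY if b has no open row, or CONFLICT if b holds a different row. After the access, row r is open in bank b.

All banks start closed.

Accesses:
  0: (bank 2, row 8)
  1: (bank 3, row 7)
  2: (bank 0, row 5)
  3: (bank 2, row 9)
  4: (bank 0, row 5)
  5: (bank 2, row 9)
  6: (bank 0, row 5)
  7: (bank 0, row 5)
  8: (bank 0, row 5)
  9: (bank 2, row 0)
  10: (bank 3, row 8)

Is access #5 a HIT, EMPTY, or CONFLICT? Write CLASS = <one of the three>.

step 0: bank2 None->8 [EMPTY]
step 1: bank3 None->7 [EMPTY]
step 2: bank0 None->5 [EMPTY]
step 3: bank2 8->9 [CONFLICT]
step 4: bank0 5->5 [HIT]
step 5: bank2 9->9 [HIT]
step 6: bank0 5->5 [HIT]
step 7: bank0 5->5 [HIT]
step 8: bank0 5->5 [HIT]
step 9: bank2 9->0 [CONFLICT]
step 10: bank3 7->8 [CONFLICT]

CLASS = HIT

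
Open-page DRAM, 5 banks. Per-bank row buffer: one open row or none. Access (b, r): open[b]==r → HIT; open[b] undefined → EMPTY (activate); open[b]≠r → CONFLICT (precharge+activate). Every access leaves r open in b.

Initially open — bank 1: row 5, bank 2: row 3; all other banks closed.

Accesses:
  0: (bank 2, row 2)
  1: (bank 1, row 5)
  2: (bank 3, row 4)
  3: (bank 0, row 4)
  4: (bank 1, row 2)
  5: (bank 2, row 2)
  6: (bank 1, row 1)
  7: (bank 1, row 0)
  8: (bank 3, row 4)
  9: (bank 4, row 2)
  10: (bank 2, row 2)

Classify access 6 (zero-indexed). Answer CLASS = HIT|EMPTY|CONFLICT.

CLASS = CONFLICT

0: bank 2 row 2 — prev 3 → CONFLICT
1: bank 1 row 5 — prev 5 → HIT
2: bank 3 row 4 — prev None → EMPTY
3: bank 0 row 4 — prev None → EMPTY
4: bank 1 row 2 — prev 5 → CONFLICT
5: bank 2 row 2 — prev 2 → HIT
6: bank 1 row 1 — prev 2 → CONFLICT
7: bank 1 row 0 — prev 1 → CONFLICT
8: bank 3 row 4 — prev 4 → HIT
9: bank 4 row 2 — prev None → EMPTY
10: bank 2 row 2 — prev 2 → HIT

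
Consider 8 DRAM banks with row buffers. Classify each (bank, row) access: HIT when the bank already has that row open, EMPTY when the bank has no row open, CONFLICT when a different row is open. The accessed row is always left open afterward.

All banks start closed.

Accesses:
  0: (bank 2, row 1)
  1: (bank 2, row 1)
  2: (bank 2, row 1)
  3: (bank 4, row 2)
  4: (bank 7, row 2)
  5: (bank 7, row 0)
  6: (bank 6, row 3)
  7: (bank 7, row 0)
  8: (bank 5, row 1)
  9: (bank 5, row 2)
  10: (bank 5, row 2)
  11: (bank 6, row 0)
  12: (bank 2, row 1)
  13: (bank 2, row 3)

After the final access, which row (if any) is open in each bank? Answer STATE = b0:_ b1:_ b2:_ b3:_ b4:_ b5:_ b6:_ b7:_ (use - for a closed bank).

STATE = b0:- b1:- b2:3 b3:- b4:2 b5:2 b6:0 b7:0

step 0: bank2 None->1 [EMPTY]
step 1: bank2 1->1 [HIT]
step 2: bank2 1->1 [HIT]
step 3: bank4 None->2 [EMPTY]
step 4: bank7 None->2 [EMPTY]
step 5: bank7 2->0 [CONFLICT]
step 6: bank6 None->3 [EMPTY]
step 7: bank7 0->0 [HIT]
step 8: bank5 None->1 [EMPTY]
step 9: bank5 1->2 [CONFLICT]
step 10: bank5 2->2 [HIT]
step 11: bank6 3->0 [CONFLICT]
step 12: bank2 1->1 [HIT]
step 13: bank2 1->3 [CONFLICT]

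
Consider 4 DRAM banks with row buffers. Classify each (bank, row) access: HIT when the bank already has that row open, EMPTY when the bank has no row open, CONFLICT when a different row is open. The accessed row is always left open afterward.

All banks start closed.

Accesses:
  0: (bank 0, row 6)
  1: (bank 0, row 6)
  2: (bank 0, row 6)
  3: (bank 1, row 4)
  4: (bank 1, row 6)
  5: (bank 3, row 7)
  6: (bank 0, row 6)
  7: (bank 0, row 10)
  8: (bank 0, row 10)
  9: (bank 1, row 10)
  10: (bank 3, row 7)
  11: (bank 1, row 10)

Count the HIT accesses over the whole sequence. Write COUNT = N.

  [0] b0 r6: no row ⇒ E
  [1] b0 r6: had r6 ⇒ H
  [2] b0 r6: had r6 ⇒ H
  [3] b1 r4: no row ⇒ E
  [4] b1 r6: had r4 ⇒ C
  [5] b3 r7: no row ⇒ E
  [6] b0 r6: had r6 ⇒ H
  [7] b0 r10: had r6 ⇒ C
  [8] b0 r10: had r10 ⇒ H
  [9] b1 r10: had r6 ⇒ C
  [10] b3 r7: had r7 ⇒ H
  [11] b1 r10: had r10 ⇒ H

COUNT = 6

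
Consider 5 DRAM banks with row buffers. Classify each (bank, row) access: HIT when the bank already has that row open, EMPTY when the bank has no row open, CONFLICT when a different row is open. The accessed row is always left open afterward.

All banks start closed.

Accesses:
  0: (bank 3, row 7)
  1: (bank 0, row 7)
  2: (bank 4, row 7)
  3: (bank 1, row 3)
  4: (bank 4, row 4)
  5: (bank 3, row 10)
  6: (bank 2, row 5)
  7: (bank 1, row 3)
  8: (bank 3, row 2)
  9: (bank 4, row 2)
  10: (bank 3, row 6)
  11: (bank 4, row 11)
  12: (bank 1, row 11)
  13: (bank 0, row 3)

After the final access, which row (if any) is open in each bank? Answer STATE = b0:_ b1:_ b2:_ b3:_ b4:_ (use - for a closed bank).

STATE = b0:3 b1:11 b2:5 b3:6 b4:11

#0 (3,7) E
#1 (0,7) E
#2 (4,7) E
#3 (1,3) E
#4 (4,4) C  (was 7)
#5 (3,10) C  (was 7)
#6 (2,5) E
#7 (1,3) H  (was 3)
#8 (3,2) C  (was 10)
#9 (4,2) C  (was 4)
#10 (3,6) C  (was 2)
#11 (4,11) C  (was 2)
#12 (1,11) C  (was 3)
#13 (0,3) C  (was 7)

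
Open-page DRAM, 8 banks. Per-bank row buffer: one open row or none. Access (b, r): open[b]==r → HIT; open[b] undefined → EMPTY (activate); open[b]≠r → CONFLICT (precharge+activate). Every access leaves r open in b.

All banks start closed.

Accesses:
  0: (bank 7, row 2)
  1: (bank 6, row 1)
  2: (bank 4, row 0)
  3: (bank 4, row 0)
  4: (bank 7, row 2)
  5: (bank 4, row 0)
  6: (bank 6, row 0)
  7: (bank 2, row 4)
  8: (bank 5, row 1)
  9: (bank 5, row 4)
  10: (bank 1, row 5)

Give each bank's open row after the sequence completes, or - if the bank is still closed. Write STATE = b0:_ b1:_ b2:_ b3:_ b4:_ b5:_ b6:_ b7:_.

#0 (7,2) E
#1 (6,1) E
#2 (4,0) E
#3 (4,0) H  (was 0)
#4 (7,2) H  (was 2)
#5 (4,0) H  (was 0)
#6 (6,0) C  (was 1)
#7 (2,4) E
#8 (5,1) E
#9 (5,4) C  (was 1)
#10 (1,5) E

STATE = b0:- b1:5 b2:4 b3:- b4:0 b5:4 b6:0 b7:2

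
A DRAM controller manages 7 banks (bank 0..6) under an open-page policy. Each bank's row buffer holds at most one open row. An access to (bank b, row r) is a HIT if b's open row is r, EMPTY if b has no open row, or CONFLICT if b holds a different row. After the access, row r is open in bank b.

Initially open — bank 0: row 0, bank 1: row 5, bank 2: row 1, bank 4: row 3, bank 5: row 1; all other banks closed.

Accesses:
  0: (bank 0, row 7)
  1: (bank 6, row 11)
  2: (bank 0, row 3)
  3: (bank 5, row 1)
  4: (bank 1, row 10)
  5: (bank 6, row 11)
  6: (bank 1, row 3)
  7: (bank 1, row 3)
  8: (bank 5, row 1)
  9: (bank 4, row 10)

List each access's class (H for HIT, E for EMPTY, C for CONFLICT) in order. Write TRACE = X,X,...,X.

0: bank 0 row 7 — prev 0 → CONFLICT
1: bank 6 row 11 — prev None → EMPTY
2: bank 0 row 3 — prev 7 → CONFLICT
3: bank 5 row 1 — prev 1 → HIT
4: bank 1 row 10 — prev 5 → CONFLICT
5: bank 6 row 11 — prev 11 → HIT
6: bank 1 row 3 — prev 10 → CONFLICT
7: bank 1 row 3 — prev 3 → HIT
8: bank 5 row 1 — prev 1 → HIT
9: bank 4 row 10 — prev 3 → CONFLICT

TRACE = C,E,C,H,C,H,C,H,H,C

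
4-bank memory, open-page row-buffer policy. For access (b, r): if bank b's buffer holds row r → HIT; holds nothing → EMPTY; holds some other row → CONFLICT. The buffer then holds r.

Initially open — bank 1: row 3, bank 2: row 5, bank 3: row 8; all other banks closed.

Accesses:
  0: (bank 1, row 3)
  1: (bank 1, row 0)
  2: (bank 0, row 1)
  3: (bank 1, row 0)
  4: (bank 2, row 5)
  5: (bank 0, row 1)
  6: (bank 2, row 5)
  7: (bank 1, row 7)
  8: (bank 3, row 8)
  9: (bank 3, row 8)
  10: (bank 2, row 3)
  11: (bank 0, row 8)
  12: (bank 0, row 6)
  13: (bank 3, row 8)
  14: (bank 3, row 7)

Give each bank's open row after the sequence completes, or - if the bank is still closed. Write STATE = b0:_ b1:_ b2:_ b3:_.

#0 (1,3) H  (was 3)
#1 (1,0) C  (was 3)
#2 (0,1) E
#3 (1,0) H  (was 0)
#4 (2,5) H  (was 5)
#5 (0,1) H  (was 1)
#6 (2,5) H  (was 5)
#7 (1,7) C  (was 0)
#8 (3,8) H  (was 8)
#9 (3,8) H  (was 8)
#10 (2,3) C  (was 5)
#11 (0,8) C  (was 1)
#12 (0,6) C  (was 8)
#13 (3,8) H  (was 8)
#14 (3,7) C  (was 8)

STATE = b0:6 b1:7 b2:3 b3:7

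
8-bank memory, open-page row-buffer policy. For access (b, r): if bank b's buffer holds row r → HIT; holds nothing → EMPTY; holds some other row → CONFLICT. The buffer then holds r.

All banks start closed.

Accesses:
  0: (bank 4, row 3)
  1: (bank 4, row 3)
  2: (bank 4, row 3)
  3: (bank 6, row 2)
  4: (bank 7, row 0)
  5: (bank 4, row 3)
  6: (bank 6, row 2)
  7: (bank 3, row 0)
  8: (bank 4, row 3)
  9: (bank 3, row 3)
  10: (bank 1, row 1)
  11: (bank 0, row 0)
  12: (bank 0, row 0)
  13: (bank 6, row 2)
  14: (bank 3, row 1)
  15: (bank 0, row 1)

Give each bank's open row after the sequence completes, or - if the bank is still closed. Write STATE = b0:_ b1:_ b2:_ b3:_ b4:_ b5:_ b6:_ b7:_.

STATE = b0:1 b1:1 b2:- b3:1 b4:3 b5:- b6:2 b7:0

step 0: bank4 None->3 [EMPTY]
step 1: bank4 3->3 [HIT]
step 2: bank4 3->3 [HIT]
step 3: bank6 None->2 [EMPTY]
step 4: bank7 None->0 [EMPTY]
step 5: bank4 3->3 [HIT]
step 6: bank6 2->2 [HIT]
step 7: bank3 None->0 [EMPTY]
step 8: bank4 3->3 [HIT]
step 9: bank3 0->3 [CONFLICT]
step 10: bank1 None->1 [EMPTY]
step 11: bank0 None->0 [EMPTY]
step 12: bank0 0->0 [HIT]
step 13: bank6 2->2 [HIT]
step 14: bank3 3->1 [CONFLICT]
step 15: bank0 0->1 [CONFLICT]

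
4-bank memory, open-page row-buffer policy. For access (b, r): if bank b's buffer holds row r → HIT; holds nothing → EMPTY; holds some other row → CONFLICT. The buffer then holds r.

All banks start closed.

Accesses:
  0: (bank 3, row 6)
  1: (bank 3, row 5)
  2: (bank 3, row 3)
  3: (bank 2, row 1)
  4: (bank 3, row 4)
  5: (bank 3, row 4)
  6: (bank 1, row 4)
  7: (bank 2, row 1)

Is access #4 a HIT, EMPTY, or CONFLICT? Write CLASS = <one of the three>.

0: bank 3 row 6 — prev None → EMPTY
1: bank 3 row 5 — prev 6 → CONFLICT
2: bank 3 row 3 — prev 5 → CONFLICT
3: bank 2 row 1 — prev None → EMPTY
4: bank 3 row 4 — prev 3 → CONFLICT
5: bank 3 row 4 — prev 4 → HIT
6: bank 1 row 4 — prev None → EMPTY
7: bank 2 row 1 — prev 1 → HIT

CLASS = CONFLICT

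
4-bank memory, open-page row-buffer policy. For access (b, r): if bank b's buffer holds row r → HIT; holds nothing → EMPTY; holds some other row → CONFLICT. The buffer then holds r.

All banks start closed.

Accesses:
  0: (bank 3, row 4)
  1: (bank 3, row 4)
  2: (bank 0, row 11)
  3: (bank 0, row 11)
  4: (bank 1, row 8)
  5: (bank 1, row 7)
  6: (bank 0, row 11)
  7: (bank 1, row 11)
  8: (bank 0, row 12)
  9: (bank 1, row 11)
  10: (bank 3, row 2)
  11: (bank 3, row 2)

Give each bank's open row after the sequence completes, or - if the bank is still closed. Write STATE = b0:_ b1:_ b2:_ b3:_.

  [0] b3 r4: no row ⇒ E
  [1] b3 r4: had r4 ⇒ H
  [2] b0 r11: no row ⇒ E
  [3] b0 r11: had r11 ⇒ H
  [4] b1 r8: no row ⇒ E
  [5] b1 r7: had r8 ⇒ C
  [6] b0 r11: had r11 ⇒ H
  [7] b1 r11: had r7 ⇒ C
  [8] b0 r12: had r11 ⇒ C
  [9] b1 r11: had r11 ⇒ H
  [10] b3 r2: had r4 ⇒ C
  [11] b3 r2: had r2 ⇒ H

STATE = b0:12 b1:11 b2:- b3:2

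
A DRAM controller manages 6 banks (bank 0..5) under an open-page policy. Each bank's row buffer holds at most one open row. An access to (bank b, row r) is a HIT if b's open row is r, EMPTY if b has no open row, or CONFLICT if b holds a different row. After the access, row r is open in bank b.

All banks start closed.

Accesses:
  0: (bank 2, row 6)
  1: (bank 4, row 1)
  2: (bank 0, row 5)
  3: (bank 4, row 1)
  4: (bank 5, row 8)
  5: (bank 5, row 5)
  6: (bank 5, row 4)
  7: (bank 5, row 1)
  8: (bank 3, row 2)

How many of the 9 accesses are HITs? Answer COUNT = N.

#0 (2,6) E
#1 (4,1) E
#2 (0,5) E
#3 (4,1) H  (was 1)
#4 (5,8) E
#5 (5,5) C  (was 8)
#6 (5,4) C  (was 5)
#7 (5,1) C  (was 4)
#8 (3,2) E

COUNT = 1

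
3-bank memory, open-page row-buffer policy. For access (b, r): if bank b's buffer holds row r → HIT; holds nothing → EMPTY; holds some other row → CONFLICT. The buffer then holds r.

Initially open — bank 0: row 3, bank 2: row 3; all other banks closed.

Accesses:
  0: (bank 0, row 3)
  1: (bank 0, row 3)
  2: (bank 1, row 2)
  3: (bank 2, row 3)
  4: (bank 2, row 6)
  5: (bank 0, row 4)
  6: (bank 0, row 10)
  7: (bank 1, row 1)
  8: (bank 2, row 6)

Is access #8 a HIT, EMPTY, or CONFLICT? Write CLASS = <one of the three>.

  [0] b0 r3: had r3 ⇒ H
  [1] b0 r3: had r3 ⇒ H
  [2] b1 r2: no row ⇒ E
  [3] b2 r3: had r3 ⇒ H
  [4] b2 r6: had r3 ⇒ C
  [5] b0 r4: had r3 ⇒ C
  [6] b0 r10: had r4 ⇒ C
  [7] b1 r1: had r2 ⇒ C
  [8] b2 r6: had r6 ⇒ H

CLASS = HIT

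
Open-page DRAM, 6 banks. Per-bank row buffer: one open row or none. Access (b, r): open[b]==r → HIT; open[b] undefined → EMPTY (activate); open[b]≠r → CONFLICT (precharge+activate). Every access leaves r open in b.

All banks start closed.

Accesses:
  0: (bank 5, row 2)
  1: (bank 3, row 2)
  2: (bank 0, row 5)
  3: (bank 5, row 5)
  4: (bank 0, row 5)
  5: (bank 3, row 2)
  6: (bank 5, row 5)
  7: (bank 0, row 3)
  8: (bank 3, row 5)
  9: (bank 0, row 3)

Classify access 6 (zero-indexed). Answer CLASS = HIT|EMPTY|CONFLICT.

CLASS = HIT

  [0] b5 r2: no row ⇒ E
  [1] b3 r2: no row ⇒ E
  [2] b0 r5: no row ⇒ E
  [3] b5 r5: had r2 ⇒ C
  [4] b0 r5: had r5 ⇒ H
  [5] b3 r2: had r2 ⇒ H
  [6] b5 r5: had r5 ⇒ H
  [7] b0 r3: had r5 ⇒ C
  [8] b3 r5: had r2 ⇒ C
  [9] b0 r3: had r3 ⇒ H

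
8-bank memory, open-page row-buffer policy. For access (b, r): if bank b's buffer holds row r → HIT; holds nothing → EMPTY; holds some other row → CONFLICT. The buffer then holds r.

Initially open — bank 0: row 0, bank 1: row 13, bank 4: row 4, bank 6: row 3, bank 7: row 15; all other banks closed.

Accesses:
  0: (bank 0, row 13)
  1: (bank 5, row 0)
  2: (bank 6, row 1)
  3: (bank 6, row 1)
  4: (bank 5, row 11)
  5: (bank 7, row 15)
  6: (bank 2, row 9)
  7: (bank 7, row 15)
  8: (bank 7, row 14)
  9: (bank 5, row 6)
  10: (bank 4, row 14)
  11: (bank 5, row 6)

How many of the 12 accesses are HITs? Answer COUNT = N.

COUNT = 4

step 0: bank0 0->13 [CONFLICT]
step 1: bank5 None->0 [EMPTY]
step 2: bank6 3->1 [CONFLICT]
step 3: bank6 1->1 [HIT]
step 4: bank5 0->11 [CONFLICT]
step 5: bank7 15->15 [HIT]
step 6: bank2 None->9 [EMPTY]
step 7: bank7 15->15 [HIT]
step 8: bank7 15->14 [CONFLICT]
step 9: bank5 11->6 [CONFLICT]
step 10: bank4 4->14 [CONFLICT]
step 11: bank5 6->6 [HIT]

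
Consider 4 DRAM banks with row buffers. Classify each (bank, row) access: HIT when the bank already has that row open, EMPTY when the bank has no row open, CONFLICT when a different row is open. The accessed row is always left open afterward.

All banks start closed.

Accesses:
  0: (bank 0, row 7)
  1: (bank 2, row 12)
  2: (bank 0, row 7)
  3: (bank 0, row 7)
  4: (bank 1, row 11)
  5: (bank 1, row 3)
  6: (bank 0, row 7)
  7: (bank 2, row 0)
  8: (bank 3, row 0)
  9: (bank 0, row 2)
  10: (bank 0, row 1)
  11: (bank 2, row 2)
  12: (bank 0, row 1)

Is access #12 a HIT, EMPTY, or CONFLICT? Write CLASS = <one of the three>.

  [0] b0 r7: no row ⇒ E
  [1] b2 r12: no row ⇒ E
  [2] b0 r7: had r7 ⇒ H
  [3] b0 r7: had r7 ⇒ H
  [4] b1 r11: no row ⇒ E
  [5] b1 r3: had r11 ⇒ C
  [6] b0 r7: had r7 ⇒ H
  [7] b2 r0: had r12 ⇒ C
  [8] b3 r0: no row ⇒ E
  [9] b0 r2: had r7 ⇒ C
  [10] b0 r1: had r2 ⇒ C
  [11] b2 r2: had r0 ⇒ C
  [12] b0 r1: had r1 ⇒ H

CLASS = HIT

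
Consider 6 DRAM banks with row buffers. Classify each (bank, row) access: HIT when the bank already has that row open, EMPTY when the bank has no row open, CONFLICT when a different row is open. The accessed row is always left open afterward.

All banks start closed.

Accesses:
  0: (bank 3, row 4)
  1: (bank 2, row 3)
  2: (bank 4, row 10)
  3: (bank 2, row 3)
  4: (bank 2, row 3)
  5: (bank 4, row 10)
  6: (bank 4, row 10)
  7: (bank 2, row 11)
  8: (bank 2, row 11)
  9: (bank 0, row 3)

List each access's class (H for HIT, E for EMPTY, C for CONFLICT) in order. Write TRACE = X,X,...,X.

  [0] b3 r4: no row ⇒ E
  [1] b2 r3: no row ⇒ E
  [2] b4 r10: no row ⇒ E
  [3] b2 r3: had r3 ⇒ H
  [4] b2 r3: had r3 ⇒ H
  [5] b4 r10: had r10 ⇒ H
  [6] b4 r10: had r10 ⇒ H
  [7] b2 r11: had r3 ⇒ C
  [8] b2 r11: had r11 ⇒ H
  [9] b0 r3: no row ⇒ E

TRACE = E,E,E,H,H,H,H,C,H,E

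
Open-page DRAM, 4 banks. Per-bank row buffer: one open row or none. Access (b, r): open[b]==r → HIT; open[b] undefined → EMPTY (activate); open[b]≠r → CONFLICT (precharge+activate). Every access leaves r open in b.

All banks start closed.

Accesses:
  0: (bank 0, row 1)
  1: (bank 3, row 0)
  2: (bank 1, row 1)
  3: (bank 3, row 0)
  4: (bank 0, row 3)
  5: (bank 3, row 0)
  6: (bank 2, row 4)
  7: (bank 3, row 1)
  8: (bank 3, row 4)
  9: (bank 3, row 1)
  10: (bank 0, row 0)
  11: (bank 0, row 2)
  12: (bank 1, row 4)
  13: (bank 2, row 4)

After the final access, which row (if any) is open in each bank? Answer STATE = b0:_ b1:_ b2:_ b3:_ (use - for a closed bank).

0: bank 0 row 1 — prev None → EMPTY
1: bank 3 row 0 — prev None → EMPTY
2: bank 1 row 1 — prev None → EMPTY
3: bank 3 row 0 — prev 0 → HIT
4: bank 0 row 3 — prev 1 → CONFLICT
5: bank 3 row 0 — prev 0 → HIT
6: bank 2 row 4 — prev None → EMPTY
7: bank 3 row 1 — prev 0 → CONFLICT
8: bank 3 row 4 — prev 1 → CONFLICT
9: bank 3 row 1 — prev 4 → CONFLICT
10: bank 0 row 0 — prev 3 → CONFLICT
11: bank 0 row 2 — prev 0 → CONFLICT
12: bank 1 row 4 — prev 1 → CONFLICT
13: bank 2 row 4 — prev 4 → HIT

STATE = b0:2 b1:4 b2:4 b3:1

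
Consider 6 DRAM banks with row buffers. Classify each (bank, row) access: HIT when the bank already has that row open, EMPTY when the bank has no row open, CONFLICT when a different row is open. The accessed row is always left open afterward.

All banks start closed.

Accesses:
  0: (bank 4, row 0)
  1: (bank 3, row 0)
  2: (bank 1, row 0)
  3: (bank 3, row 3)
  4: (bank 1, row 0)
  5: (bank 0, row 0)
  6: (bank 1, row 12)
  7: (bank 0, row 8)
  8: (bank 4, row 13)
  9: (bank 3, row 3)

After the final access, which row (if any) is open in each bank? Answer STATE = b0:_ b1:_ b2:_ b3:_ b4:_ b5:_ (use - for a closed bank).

0: bank 4 row 0 — prev None → EMPTY
1: bank 3 row 0 — prev None → EMPTY
2: bank 1 row 0 — prev None → EMPTY
3: bank 3 row 3 — prev 0 → CONFLICT
4: bank 1 row 0 — prev 0 → HIT
5: bank 0 row 0 — prev None → EMPTY
6: bank 1 row 12 — prev 0 → CONFLICT
7: bank 0 row 8 — prev 0 → CONFLICT
8: bank 4 row 13 — prev 0 → CONFLICT
9: bank 3 row 3 — prev 3 → HIT

STATE = b0:8 b1:12 b2:- b3:3 b4:13 b5:-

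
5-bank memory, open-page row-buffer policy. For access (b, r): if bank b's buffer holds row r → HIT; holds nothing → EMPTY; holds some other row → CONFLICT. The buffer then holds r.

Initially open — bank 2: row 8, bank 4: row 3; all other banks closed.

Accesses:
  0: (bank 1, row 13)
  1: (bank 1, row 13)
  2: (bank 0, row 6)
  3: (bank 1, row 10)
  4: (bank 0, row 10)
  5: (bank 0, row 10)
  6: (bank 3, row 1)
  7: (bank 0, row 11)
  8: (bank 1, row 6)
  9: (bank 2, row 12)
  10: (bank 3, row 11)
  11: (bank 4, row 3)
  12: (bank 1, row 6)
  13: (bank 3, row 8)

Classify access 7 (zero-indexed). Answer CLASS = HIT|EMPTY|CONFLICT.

#0 (1,13) E
#1 (1,13) H  (was 13)
#2 (0,6) E
#3 (1,10) C  (was 13)
#4 (0,10) C  (was 6)
#5 (0,10) H  (was 10)
#6 (3,1) E
#7 (0,11) C  (was 10)
#8 (1,6) C  (was 10)
#9 (2,12) C  (was 8)
#10 (3,11) C  (was 1)
#11 (4,3) H  (was 3)
#12 (1,6) H  (was 6)
#13 (3,8) C  (was 11)

CLASS = CONFLICT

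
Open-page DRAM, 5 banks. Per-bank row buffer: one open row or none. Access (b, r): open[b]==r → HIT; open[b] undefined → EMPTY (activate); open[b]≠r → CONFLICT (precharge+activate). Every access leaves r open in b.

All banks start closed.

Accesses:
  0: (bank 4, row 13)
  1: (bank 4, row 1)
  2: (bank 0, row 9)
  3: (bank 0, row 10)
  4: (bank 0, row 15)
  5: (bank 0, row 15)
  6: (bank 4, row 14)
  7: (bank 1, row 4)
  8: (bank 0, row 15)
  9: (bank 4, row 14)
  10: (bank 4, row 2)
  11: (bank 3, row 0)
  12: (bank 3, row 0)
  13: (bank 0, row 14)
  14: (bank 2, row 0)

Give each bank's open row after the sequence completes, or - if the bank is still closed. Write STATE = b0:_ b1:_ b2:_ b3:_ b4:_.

  [0] b4 r13: no row ⇒ E
  [1] b4 r1: had r13 ⇒ C
  [2] b0 r9: no row ⇒ E
  [3] b0 r10: had r9 ⇒ C
  [4] b0 r15: had r10 ⇒ C
  [5] b0 r15: had r15 ⇒ H
  [6] b4 r14: had r1 ⇒ C
  [7] b1 r4: no row ⇒ E
  [8] b0 r15: had r15 ⇒ H
  [9] b4 r14: had r14 ⇒ H
  [10] b4 r2: had r14 ⇒ C
  [11] b3 r0: no row ⇒ E
  [12] b3 r0: had r0 ⇒ H
  [13] b0 r14: had r15 ⇒ C
  [14] b2 r0: no row ⇒ E

STATE = b0:14 b1:4 b2:0 b3:0 b4:2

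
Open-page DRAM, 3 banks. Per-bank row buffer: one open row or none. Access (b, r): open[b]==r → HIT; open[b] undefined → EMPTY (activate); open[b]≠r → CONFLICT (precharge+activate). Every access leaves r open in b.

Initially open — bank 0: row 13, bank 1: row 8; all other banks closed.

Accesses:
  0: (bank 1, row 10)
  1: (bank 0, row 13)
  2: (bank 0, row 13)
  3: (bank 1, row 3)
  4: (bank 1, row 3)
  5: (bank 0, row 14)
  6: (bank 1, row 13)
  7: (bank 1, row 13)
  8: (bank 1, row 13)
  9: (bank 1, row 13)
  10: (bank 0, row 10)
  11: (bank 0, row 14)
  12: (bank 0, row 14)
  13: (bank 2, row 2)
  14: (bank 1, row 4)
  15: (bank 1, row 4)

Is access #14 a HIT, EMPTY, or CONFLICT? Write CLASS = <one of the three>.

#0 (1,10) C  (was 8)
#1 (0,13) H  (was 13)
#2 (0,13) H  (was 13)
#3 (1,3) C  (was 10)
#4 (1,3) H  (was 3)
#5 (0,14) C  (was 13)
#6 (1,13) C  (was 3)
#7 (1,13) H  (was 13)
#8 (1,13) H  (was 13)
#9 (1,13) H  (was 13)
#10 (0,10) C  (was 14)
#11 (0,14) C  (was 10)
#12 (0,14) H  (was 14)
#13 (2,2) E
#14 (1,4) C  (was 13)
#15 (1,4) H  (was 4)

CLASS = CONFLICT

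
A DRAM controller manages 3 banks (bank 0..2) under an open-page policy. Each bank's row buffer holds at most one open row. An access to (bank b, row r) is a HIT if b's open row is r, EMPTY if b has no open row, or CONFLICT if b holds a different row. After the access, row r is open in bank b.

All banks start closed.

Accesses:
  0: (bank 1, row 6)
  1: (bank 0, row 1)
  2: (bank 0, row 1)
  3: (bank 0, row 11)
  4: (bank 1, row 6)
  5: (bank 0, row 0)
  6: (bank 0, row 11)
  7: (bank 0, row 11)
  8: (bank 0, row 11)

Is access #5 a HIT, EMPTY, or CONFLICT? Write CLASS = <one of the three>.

CLASS = CONFLICT

  [0] b1 r6: no row ⇒ E
  [1] b0 r1: no row ⇒ E
  [2] b0 r1: had r1 ⇒ H
  [3] b0 r11: had r1 ⇒ C
  [4] b1 r6: had r6 ⇒ H
  [5] b0 r0: had r11 ⇒ C
  [6] b0 r11: had r0 ⇒ C
  [7] b0 r11: had r11 ⇒ H
  [8] b0 r11: had r11 ⇒ H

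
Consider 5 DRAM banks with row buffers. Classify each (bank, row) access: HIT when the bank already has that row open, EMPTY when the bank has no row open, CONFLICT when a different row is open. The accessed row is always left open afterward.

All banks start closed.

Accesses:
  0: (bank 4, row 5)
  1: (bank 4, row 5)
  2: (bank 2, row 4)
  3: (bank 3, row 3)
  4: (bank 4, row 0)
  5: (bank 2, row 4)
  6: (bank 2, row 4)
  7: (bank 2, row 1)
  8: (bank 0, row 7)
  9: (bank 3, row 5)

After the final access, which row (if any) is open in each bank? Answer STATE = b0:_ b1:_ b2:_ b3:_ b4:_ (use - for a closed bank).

STATE = b0:7 b1:- b2:1 b3:5 b4:0

step 0: bank4 None->5 [EMPTY]
step 1: bank4 5->5 [HIT]
step 2: bank2 None->4 [EMPTY]
step 3: bank3 None->3 [EMPTY]
step 4: bank4 5->0 [CONFLICT]
step 5: bank2 4->4 [HIT]
step 6: bank2 4->4 [HIT]
step 7: bank2 4->1 [CONFLICT]
step 8: bank0 None->7 [EMPTY]
step 9: bank3 3->5 [CONFLICT]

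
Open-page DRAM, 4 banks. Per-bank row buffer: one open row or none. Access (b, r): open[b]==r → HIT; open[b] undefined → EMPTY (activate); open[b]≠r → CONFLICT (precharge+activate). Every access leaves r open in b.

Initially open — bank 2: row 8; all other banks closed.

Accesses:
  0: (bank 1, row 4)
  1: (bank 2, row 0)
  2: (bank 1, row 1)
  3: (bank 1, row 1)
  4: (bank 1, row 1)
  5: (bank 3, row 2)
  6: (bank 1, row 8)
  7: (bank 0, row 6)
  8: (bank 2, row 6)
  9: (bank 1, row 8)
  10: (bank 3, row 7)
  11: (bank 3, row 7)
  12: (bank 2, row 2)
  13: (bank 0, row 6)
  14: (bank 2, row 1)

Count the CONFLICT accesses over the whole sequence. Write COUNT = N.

  [0] b1 r4: no row ⇒ E
  [1] b2 r0: had r8 ⇒ C
  [2] b1 r1: had r4 ⇒ C
  [3] b1 r1: had r1 ⇒ H
  [4] b1 r1: had r1 ⇒ H
  [5] b3 r2: no row ⇒ E
  [6] b1 r8: had r1 ⇒ C
  [7] b0 r6: no row ⇒ E
  [8] b2 r6: had r0 ⇒ C
  [9] b1 r8: had r8 ⇒ H
  [10] b3 r7: had r2 ⇒ C
  [11] b3 r7: had r7 ⇒ H
  [12] b2 r2: had r6 ⇒ C
  [13] b0 r6: had r6 ⇒ H
  [14] b2 r1: had r2 ⇒ C

COUNT = 7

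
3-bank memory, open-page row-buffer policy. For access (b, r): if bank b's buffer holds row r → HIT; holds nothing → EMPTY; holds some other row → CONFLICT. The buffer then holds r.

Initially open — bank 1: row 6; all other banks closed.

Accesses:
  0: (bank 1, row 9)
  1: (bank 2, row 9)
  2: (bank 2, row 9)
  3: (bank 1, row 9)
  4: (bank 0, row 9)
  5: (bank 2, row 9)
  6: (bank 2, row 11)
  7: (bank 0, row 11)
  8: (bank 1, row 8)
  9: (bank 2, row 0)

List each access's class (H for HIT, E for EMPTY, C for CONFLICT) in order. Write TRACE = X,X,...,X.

step 0: bank1 6->9 [CONFLICT]
step 1: bank2 None->9 [EMPTY]
step 2: bank2 9->9 [HIT]
step 3: bank1 9->9 [HIT]
step 4: bank0 None->9 [EMPTY]
step 5: bank2 9->9 [HIT]
step 6: bank2 9->11 [CONFLICT]
step 7: bank0 9->11 [CONFLICT]
step 8: bank1 9->8 [CONFLICT]
step 9: bank2 11->0 [CONFLICT]

TRACE = C,E,H,H,E,H,C,C,C,C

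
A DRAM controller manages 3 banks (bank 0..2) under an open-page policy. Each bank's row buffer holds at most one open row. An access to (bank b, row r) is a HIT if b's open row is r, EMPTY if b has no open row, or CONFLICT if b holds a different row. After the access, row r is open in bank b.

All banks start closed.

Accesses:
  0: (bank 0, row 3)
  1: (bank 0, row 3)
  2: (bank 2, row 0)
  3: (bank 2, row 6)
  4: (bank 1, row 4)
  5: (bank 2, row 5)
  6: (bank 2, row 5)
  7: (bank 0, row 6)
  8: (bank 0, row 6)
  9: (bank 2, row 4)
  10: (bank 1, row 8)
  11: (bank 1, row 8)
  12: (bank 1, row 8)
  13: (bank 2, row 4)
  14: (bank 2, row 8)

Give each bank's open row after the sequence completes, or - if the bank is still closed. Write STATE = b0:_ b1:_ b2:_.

  [0] b0 r3: no row ⇒ E
  [1] b0 r3: had r3 ⇒ H
  [2] b2 r0: no row ⇒ E
  [3] b2 r6: had r0 ⇒ C
  [4] b1 r4: no row ⇒ E
  [5] b2 r5: had r6 ⇒ C
  [6] b2 r5: had r5 ⇒ H
  [7] b0 r6: had r3 ⇒ C
  [8] b0 r6: had r6 ⇒ H
  [9] b2 r4: had r5 ⇒ C
  [10] b1 r8: had r4 ⇒ C
  [11] b1 r8: had r8 ⇒ H
  [12] b1 r8: had r8 ⇒ H
  [13] b2 r4: had r4 ⇒ H
  [14] b2 r8: had r4 ⇒ C

STATE = b0:6 b1:8 b2:8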